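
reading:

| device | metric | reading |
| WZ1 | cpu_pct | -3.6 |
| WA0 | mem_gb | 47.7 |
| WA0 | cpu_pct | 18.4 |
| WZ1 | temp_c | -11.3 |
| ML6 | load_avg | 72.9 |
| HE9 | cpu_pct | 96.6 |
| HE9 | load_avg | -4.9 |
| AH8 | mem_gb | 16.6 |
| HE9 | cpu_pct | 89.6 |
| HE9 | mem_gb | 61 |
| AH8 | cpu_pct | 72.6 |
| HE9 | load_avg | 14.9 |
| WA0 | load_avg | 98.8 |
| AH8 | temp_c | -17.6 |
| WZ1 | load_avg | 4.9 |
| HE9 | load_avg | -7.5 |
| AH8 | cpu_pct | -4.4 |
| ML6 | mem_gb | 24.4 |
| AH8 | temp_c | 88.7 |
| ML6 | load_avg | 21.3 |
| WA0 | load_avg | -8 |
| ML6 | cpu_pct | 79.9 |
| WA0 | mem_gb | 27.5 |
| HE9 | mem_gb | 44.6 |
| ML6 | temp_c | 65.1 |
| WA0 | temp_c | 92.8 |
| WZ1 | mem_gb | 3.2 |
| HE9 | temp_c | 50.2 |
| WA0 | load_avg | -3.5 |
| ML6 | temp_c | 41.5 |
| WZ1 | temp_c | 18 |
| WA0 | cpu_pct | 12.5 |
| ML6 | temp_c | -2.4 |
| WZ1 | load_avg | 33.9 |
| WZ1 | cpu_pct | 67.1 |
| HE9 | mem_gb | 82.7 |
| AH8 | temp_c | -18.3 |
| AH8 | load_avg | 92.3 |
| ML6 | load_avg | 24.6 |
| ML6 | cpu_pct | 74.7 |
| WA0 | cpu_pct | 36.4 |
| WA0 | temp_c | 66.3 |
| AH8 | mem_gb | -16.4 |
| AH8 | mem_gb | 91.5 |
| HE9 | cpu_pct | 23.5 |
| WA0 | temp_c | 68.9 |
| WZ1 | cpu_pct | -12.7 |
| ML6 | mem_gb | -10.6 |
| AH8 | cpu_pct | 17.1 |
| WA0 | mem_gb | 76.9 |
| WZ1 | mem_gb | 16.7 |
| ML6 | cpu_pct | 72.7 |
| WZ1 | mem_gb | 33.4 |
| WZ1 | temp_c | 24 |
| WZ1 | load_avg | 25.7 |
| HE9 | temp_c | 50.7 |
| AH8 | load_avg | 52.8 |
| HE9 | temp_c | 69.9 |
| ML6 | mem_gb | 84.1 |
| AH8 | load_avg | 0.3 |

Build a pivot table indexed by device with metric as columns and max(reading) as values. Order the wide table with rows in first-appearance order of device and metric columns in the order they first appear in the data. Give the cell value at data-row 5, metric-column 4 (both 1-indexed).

With rows in first-appearance order of device, row 5 is device=AH8. metric columns in first-appearance order: cpu_pct, mem_gb, temp_c, load_avg; column 4 is load_avg.
Long rows with device=AH8, metric=load_avg: max(92.3, 52.8, 0.3) = 92.3.

92.3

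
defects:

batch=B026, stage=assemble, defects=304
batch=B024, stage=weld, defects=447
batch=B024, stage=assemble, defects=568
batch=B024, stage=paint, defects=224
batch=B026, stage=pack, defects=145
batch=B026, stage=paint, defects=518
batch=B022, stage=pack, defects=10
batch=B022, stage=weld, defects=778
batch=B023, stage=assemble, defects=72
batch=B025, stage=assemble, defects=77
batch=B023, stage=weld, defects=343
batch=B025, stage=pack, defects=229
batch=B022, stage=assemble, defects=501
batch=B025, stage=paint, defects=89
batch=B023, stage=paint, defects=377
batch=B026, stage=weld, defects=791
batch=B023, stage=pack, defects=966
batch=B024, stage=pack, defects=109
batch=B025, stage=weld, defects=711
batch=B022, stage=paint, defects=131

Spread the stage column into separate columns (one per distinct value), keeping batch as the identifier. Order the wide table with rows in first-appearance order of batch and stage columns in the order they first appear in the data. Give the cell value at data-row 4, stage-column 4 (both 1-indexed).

With rows in first-appearance order of batch, row 4 is batch=B023. stage columns in first-appearance order: assemble, weld, paint, pack; column 4 is pack.
Long rows with batch=B023, stage=pack: defects = 966.

966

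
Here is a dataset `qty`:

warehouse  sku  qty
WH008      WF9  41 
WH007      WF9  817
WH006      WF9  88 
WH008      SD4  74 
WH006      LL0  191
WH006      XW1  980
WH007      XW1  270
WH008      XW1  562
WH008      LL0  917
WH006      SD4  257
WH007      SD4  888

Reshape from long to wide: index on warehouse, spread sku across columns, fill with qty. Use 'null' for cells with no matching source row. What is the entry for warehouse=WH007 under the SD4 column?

The long row with warehouse=WH007, sku=SD4 has qty=888.

888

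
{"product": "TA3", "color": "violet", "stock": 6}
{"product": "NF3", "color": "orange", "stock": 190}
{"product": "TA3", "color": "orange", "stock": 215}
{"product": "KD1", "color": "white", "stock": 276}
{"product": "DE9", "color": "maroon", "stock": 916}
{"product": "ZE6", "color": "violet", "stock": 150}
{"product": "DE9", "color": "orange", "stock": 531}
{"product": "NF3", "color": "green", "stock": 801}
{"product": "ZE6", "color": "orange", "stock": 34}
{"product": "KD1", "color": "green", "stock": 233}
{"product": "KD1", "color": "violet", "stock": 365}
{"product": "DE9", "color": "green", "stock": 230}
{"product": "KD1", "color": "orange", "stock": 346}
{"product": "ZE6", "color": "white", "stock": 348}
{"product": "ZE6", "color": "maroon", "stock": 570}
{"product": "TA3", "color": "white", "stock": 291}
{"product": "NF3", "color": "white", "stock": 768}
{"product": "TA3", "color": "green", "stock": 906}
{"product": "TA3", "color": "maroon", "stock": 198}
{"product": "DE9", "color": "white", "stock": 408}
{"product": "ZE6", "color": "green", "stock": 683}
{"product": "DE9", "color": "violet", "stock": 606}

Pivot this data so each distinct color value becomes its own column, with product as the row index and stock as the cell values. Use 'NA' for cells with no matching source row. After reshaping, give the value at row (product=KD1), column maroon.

NA

No long-format row has product=KD1 and color=maroon, so the cell is NA.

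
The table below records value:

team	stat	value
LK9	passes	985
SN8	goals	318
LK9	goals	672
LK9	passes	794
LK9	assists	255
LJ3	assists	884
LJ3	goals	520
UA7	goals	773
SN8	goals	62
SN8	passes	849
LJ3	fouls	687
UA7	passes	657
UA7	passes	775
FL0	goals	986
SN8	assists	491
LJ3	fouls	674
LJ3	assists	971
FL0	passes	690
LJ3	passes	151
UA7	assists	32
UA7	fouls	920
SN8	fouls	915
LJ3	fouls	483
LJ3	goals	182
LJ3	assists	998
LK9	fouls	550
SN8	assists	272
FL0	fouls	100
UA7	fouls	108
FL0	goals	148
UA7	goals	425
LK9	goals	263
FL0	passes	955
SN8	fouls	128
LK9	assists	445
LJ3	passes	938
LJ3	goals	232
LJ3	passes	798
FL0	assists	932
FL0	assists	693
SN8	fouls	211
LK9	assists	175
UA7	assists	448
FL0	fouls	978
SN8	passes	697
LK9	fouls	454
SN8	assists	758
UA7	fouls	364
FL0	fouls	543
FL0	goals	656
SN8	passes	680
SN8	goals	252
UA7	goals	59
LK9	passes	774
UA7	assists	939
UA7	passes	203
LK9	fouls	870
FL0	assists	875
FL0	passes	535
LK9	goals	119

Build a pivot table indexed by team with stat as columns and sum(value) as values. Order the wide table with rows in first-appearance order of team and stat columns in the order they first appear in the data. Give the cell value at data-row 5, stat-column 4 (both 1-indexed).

With rows in first-appearance order of team, row 5 is team=FL0. stat columns in first-appearance order: passes, goals, assists, fouls; column 4 is fouls.
Long rows with team=FL0, stat=fouls: 100 + 978 + 543 = 1621.

1621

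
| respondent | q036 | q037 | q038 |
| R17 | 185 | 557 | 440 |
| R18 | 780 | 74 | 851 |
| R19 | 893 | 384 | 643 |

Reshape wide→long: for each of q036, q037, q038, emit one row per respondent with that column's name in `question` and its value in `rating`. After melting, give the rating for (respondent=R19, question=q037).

384

Unpivoting turns each (respondent, wide-column) pair into one long row.
The wide cell at row R19, column q037 holds 384, so the long row (R19, q037) has rating=384.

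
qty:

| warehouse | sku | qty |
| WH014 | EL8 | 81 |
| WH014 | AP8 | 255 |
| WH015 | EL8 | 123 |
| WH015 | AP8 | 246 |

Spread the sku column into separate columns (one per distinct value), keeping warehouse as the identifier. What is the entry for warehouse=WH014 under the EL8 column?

Wide layout: rows indexed by warehouse, columns are the 2 distinct sku values (EL8, AP8).
Cell (warehouse=WH014, sku=EL8) draws from the long row where warehouse=WH014 and sku=EL8, which has qty=81.

81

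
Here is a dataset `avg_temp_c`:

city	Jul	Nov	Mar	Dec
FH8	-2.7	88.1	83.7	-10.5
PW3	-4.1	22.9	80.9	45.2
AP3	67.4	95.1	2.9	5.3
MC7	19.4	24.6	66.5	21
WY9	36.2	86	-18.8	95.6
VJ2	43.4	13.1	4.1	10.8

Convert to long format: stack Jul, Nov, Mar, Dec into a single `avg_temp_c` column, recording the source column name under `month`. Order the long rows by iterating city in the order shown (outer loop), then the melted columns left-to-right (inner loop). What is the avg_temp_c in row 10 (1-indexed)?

95.1

24 rows total (6 × 4). Row 10: index ⌊(10-1)/4⌋ = 2 into city → AP3; (10-1) mod 4 = 1 into the melted columns → Nov.
So row 10 is (AP3, Nov, 95.1); avg_temp_c = 95.1.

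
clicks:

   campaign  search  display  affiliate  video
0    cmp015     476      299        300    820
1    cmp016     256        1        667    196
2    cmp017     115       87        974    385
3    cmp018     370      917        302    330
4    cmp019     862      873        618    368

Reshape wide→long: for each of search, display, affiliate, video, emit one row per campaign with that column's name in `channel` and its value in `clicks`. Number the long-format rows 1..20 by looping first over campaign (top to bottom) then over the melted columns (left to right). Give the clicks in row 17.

862

20 rows total (5 × 4). Row 17: index ⌊(17-1)/4⌋ = 4 into campaign → cmp019; (17-1) mod 4 = 0 into the melted columns → search.
So row 17 is (cmp019, search, 862); clicks = 862.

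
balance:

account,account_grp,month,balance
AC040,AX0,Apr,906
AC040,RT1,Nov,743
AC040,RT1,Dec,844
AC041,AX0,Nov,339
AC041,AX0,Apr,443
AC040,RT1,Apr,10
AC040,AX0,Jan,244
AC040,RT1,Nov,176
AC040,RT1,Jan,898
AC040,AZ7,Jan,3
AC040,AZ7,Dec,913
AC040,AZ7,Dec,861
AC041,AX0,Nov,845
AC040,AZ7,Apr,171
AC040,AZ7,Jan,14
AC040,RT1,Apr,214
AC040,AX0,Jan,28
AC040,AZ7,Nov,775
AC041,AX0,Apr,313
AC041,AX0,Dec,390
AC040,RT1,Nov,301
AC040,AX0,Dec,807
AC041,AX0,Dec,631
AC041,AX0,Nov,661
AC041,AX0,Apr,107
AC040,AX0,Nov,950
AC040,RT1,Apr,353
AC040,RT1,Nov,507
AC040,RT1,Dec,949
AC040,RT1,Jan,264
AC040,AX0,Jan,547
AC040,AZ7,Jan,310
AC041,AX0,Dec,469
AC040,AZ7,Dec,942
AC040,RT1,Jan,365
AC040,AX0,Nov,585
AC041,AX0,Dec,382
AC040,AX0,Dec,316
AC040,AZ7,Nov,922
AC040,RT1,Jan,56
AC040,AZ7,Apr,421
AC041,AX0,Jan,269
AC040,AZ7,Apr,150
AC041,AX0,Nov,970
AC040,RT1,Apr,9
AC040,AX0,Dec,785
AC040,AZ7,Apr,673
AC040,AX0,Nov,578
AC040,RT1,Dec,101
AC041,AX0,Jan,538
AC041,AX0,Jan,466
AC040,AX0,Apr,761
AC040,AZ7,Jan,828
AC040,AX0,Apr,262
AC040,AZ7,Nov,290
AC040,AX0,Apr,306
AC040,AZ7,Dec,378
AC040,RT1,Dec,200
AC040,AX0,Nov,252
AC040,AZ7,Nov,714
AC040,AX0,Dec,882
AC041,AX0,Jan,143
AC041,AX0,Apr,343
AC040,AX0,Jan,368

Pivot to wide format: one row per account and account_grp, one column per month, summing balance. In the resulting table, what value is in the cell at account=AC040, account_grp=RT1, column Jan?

Rows with account=AC040, account_grp=RT1 and month=Jan: balance values are 898, 264, 365, 56.
898 + 264 + 365 + 56 = 1583.

1583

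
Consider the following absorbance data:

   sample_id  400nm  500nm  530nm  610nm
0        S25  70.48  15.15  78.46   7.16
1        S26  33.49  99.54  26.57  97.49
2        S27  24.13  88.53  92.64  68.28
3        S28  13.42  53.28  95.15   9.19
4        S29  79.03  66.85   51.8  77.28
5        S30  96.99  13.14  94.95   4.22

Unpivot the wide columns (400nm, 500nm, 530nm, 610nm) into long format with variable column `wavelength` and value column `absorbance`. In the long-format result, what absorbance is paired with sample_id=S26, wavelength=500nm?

99.54

Unpivoting turns each (sample_id, wide-column) pair into one long row.
The wide cell at row S26, column 500nm holds 99.54, so the long row (S26, 500nm) has absorbance=99.54.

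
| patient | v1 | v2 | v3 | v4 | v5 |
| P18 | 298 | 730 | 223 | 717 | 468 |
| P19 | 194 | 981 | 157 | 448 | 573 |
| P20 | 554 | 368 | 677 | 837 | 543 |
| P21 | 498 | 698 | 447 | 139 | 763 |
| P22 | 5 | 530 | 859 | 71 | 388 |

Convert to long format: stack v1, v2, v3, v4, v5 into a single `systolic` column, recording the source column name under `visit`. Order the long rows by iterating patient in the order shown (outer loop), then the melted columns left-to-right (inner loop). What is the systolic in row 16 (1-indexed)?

498

25 rows total (5 × 5). Row 16: index ⌊(16-1)/5⌋ = 3 into patient → P21; (16-1) mod 5 = 0 into the melted columns → v1.
So row 16 is (P21, v1, 498); systolic = 498.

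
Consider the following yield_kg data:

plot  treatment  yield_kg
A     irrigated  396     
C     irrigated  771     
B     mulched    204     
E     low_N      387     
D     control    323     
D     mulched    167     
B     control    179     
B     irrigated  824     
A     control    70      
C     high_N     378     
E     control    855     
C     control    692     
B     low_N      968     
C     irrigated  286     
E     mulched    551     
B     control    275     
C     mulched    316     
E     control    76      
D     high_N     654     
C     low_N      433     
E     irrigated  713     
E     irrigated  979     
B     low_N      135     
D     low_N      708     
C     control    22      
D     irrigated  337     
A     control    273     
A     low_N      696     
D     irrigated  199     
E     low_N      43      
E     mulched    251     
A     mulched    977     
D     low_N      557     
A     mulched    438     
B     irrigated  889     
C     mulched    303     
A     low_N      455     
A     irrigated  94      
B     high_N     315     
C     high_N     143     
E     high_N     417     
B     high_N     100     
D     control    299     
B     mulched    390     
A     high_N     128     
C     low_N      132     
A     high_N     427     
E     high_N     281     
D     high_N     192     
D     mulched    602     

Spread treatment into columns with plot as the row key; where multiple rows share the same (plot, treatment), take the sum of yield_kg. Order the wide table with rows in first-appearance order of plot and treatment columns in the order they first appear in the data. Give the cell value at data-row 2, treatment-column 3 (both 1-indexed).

With rows in first-appearance order of plot, row 2 is plot=C. treatment columns in first-appearance order: irrigated, mulched, low_N, control, high_N; column 3 is low_N.
Long rows with plot=C, treatment=low_N: 433 + 132 = 565.

565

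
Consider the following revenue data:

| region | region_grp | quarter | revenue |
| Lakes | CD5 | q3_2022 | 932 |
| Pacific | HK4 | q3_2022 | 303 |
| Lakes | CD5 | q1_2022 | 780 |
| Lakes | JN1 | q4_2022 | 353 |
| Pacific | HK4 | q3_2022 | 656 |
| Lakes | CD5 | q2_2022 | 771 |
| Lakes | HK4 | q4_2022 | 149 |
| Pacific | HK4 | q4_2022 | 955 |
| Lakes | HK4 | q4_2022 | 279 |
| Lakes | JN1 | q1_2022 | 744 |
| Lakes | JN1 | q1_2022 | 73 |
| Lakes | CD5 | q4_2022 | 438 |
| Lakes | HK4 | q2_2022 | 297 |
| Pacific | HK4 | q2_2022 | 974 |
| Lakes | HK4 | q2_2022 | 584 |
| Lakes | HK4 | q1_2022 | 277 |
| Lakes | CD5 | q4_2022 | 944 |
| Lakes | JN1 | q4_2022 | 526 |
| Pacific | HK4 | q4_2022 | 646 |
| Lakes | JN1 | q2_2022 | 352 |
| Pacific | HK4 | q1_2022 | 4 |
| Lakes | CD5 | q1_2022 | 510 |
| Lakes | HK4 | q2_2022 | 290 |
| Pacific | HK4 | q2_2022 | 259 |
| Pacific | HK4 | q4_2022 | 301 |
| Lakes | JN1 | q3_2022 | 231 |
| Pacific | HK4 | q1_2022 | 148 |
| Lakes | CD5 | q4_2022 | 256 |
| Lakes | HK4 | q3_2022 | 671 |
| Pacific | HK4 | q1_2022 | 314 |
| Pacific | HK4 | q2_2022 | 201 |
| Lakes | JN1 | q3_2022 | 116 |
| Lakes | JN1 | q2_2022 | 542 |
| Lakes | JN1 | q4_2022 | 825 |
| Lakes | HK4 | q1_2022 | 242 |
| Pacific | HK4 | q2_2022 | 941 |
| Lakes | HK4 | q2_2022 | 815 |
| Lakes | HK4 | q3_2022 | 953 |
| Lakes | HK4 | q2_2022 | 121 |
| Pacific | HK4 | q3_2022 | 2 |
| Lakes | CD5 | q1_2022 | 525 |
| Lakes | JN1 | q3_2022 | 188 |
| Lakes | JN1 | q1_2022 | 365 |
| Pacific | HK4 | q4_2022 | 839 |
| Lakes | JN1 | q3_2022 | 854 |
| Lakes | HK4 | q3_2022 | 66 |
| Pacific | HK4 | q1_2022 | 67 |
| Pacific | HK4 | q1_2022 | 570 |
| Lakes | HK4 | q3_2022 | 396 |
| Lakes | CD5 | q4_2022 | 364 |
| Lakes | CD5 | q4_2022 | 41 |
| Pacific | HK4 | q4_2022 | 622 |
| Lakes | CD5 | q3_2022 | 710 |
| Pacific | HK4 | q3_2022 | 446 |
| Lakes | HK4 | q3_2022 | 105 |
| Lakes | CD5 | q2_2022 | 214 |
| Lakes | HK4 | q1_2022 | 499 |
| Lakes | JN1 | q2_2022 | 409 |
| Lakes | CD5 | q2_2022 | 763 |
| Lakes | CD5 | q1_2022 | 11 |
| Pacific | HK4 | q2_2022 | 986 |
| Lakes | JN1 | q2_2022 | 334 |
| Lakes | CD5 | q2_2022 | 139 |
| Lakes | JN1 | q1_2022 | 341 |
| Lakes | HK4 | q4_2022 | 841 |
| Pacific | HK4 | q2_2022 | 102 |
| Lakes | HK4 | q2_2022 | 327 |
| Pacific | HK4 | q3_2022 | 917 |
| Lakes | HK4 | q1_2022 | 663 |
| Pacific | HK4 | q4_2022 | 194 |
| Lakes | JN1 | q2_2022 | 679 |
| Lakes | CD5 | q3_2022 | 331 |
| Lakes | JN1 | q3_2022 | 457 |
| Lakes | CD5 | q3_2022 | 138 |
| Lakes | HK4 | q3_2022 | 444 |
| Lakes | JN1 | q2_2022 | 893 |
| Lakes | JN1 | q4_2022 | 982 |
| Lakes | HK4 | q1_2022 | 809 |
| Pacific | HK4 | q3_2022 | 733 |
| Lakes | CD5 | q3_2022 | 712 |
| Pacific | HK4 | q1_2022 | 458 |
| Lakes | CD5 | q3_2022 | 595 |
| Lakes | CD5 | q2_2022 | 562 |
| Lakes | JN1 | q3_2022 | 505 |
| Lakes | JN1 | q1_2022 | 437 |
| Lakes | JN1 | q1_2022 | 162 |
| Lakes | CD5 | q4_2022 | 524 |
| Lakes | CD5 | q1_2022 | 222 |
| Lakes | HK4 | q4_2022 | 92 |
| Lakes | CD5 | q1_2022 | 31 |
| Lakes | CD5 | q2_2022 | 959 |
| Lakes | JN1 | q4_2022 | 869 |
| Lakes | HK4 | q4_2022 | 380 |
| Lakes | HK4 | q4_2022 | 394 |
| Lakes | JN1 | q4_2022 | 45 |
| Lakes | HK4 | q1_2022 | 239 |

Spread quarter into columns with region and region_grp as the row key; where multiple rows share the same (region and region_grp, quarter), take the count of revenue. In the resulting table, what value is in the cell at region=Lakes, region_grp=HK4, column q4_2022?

Rows with region=Lakes, region_grp=HK4 and quarter=q4_2022: revenue values are 149, 279, 841, 92, 380, 394.
6 rows match — count = 6.

6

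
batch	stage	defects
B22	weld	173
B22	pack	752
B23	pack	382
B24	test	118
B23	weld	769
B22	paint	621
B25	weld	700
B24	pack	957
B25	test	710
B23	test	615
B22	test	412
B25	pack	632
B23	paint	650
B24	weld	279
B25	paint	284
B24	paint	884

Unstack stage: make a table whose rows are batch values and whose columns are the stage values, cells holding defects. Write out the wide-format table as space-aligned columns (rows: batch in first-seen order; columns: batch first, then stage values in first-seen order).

Columns: batch plus the 4 distinct stage values (weld, pack, test, paint).
For example, row B22 column weld takes defects=173 from the long row (B22, weld).

batch  weld  pack  test  paint
B22    173   752   412   621  
B23    769   382   615   650  
B24    279   957   118   884  
B25    700   632   710   284  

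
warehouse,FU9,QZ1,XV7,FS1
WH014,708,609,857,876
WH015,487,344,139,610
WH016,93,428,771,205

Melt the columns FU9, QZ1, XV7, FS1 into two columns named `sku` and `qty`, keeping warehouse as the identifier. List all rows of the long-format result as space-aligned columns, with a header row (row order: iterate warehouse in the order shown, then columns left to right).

Each (warehouse, column) pair becomes one row: 3 × 4 = 12 rows.
For example, (WH014, FU9) → qty=708.

warehouse  sku  qty
WH014      FU9  708
WH014      QZ1  609
WH014      XV7  857
WH014      FS1  876
WH015      FU9  487
WH015      QZ1  344
WH015      XV7  139
WH015      FS1  610
WH016      FU9  93 
WH016      QZ1  428
WH016      XV7  771
WH016      FS1  205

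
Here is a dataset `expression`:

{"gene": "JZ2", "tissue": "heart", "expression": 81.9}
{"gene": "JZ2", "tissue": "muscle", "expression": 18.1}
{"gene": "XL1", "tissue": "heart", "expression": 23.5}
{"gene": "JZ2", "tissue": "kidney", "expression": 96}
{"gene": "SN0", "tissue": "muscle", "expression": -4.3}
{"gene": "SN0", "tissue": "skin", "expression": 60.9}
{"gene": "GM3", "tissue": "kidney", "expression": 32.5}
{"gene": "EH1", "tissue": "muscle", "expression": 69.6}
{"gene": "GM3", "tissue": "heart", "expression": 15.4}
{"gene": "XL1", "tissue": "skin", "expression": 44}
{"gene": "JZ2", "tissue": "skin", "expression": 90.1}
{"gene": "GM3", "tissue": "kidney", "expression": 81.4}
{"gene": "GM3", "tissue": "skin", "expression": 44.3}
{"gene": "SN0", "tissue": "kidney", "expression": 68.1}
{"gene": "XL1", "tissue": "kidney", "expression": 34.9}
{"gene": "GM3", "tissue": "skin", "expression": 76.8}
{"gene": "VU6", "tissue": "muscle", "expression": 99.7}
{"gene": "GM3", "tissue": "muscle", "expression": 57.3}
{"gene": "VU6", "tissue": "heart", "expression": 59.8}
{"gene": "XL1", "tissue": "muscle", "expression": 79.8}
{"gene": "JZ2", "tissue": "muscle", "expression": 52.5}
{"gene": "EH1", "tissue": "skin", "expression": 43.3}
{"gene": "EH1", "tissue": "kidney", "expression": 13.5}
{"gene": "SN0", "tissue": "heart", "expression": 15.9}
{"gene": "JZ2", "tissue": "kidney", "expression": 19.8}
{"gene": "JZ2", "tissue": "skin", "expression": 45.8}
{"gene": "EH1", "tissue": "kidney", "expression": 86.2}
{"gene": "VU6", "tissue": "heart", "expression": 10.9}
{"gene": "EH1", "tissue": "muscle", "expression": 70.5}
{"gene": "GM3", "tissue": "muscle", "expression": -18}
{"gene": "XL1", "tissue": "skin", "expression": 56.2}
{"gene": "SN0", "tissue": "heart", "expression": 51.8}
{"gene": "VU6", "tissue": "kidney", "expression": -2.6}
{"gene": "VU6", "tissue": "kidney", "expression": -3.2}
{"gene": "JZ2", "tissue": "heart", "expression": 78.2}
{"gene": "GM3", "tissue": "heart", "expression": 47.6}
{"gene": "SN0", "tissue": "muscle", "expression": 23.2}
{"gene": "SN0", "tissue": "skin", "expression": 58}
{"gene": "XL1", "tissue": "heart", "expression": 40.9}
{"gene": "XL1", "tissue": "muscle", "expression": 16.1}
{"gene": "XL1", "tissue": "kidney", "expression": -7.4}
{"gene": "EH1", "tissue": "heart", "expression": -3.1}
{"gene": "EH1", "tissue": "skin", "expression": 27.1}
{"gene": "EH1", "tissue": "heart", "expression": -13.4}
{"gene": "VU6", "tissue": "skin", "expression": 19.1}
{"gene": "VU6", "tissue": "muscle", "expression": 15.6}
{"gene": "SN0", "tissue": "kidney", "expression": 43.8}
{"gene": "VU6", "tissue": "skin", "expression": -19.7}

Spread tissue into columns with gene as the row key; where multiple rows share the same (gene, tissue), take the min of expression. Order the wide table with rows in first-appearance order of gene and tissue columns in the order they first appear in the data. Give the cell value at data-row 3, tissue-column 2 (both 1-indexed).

-4.3

With rows in first-appearance order of gene, row 3 is gene=SN0. tissue columns in first-appearance order: heart, muscle, kidney, skin; column 2 is muscle.
Long rows with gene=SN0, tissue=muscle: min(-4.3, 23.2) = -4.3.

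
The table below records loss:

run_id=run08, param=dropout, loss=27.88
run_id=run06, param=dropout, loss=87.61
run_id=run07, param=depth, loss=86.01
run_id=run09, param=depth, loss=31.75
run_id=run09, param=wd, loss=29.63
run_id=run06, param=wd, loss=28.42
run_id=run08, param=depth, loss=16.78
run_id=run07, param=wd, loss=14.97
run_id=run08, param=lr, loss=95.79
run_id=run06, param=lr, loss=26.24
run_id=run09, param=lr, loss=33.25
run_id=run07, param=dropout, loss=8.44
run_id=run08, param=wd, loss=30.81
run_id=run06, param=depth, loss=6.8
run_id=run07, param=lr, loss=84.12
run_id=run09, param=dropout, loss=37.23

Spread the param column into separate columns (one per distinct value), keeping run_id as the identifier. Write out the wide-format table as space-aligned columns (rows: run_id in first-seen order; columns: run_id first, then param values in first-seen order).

Columns: run_id plus the 4 distinct param values (dropout, depth, wd, lr).
For example, row run08 column dropout takes loss=27.88 from the long row (run08, dropout).

run_id  dropout  depth  wd     lr   
run08   27.88    16.78  30.81  95.79
run06   87.61    6.8    28.42  26.24
run07   8.44     86.01  14.97  84.12
run09   37.23    31.75  29.63  33.25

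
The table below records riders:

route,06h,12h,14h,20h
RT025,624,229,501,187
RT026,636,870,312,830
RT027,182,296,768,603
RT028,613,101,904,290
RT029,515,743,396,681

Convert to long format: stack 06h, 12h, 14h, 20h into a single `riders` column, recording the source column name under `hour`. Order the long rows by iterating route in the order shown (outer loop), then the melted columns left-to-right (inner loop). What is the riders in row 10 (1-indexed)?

20 rows total (5 × 4). Row 10: index ⌊(10-1)/4⌋ = 2 into route → RT027; (10-1) mod 4 = 1 into the melted columns → 12h.
So row 10 is (RT027, 12h, 296); riders = 296.

296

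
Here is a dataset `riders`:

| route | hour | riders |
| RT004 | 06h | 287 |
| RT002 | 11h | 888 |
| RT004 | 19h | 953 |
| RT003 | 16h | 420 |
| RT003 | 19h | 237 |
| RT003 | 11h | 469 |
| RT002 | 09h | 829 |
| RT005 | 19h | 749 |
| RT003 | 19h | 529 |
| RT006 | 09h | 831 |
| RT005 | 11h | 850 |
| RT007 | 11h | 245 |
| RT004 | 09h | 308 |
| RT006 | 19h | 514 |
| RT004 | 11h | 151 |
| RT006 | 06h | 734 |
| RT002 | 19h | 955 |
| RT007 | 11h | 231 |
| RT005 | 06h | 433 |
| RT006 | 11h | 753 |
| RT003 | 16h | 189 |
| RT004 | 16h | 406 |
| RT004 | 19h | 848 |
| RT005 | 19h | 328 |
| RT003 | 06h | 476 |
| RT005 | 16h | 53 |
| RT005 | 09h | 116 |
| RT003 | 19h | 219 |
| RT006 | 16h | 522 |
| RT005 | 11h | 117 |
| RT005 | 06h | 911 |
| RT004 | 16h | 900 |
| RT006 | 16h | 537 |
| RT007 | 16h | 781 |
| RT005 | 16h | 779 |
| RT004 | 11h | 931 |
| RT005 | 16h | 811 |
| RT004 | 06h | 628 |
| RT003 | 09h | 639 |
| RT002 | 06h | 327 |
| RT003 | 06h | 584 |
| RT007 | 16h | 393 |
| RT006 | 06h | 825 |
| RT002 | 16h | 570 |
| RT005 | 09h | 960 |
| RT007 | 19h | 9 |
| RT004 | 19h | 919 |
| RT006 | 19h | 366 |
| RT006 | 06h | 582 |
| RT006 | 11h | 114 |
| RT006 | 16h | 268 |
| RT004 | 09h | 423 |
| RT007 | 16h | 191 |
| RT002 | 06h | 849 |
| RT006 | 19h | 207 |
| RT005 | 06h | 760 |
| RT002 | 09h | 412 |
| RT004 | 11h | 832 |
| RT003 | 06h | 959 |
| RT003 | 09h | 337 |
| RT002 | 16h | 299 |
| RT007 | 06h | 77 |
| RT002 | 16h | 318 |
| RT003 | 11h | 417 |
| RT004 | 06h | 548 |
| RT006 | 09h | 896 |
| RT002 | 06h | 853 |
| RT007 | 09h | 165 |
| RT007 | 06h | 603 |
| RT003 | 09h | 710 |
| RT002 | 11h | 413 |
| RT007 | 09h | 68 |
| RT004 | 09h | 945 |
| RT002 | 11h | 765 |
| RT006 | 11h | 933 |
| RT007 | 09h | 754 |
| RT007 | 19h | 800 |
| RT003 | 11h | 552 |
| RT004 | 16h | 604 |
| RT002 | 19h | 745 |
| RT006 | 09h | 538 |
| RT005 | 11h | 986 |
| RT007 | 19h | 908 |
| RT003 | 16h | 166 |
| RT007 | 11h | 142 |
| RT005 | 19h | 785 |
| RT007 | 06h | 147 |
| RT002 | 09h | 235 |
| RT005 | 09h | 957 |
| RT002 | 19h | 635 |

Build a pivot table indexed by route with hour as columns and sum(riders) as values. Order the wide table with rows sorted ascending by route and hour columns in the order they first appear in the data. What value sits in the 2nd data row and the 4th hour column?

775

With rows sorted ascending by route, row 2 is route=RT003. hour columns in first-appearance order: 06h, 11h, 19h, 16h, 09h; column 4 is 16h.
Long rows with route=RT003, hour=16h: 420 + 189 + 166 = 775.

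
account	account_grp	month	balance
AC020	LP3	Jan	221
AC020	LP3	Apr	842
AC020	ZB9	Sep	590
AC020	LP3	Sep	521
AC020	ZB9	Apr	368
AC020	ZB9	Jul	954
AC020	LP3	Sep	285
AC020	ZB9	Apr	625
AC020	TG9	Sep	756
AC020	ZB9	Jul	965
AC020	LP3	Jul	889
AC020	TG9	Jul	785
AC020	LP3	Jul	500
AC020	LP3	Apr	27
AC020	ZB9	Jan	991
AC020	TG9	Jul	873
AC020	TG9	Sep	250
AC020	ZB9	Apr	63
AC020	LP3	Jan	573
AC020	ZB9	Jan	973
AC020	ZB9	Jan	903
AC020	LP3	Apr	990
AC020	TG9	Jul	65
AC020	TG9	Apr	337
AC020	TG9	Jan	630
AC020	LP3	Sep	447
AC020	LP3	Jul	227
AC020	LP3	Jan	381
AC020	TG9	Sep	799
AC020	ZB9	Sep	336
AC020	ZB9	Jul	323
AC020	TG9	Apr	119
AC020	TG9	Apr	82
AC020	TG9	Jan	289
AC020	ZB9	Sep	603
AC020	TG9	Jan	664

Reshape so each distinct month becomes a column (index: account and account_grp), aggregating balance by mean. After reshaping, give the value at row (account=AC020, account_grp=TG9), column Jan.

Rows with account=AC020, account_grp=TG9 and month=Jan: balance values are 630, 289, 664.
(630 + 289 + 664) / 3 = 527.67.

527.67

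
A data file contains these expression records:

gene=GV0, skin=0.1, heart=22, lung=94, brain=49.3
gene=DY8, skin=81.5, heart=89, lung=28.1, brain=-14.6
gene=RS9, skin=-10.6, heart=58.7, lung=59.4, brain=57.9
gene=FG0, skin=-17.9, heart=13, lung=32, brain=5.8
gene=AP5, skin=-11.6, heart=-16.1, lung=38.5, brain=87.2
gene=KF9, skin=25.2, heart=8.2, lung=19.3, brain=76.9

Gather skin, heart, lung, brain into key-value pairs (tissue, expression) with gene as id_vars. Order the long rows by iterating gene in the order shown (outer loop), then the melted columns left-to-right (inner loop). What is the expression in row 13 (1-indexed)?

24 rows total (6 × 4). Row 13: index ⌊(13-1)/4⌋ = 3 into gene → FG0; (13-1) mod 4 = 0 into the melted columns → skin.
So row 13 is (FG0, skin, -17.9); expression = -17.9.

-17.9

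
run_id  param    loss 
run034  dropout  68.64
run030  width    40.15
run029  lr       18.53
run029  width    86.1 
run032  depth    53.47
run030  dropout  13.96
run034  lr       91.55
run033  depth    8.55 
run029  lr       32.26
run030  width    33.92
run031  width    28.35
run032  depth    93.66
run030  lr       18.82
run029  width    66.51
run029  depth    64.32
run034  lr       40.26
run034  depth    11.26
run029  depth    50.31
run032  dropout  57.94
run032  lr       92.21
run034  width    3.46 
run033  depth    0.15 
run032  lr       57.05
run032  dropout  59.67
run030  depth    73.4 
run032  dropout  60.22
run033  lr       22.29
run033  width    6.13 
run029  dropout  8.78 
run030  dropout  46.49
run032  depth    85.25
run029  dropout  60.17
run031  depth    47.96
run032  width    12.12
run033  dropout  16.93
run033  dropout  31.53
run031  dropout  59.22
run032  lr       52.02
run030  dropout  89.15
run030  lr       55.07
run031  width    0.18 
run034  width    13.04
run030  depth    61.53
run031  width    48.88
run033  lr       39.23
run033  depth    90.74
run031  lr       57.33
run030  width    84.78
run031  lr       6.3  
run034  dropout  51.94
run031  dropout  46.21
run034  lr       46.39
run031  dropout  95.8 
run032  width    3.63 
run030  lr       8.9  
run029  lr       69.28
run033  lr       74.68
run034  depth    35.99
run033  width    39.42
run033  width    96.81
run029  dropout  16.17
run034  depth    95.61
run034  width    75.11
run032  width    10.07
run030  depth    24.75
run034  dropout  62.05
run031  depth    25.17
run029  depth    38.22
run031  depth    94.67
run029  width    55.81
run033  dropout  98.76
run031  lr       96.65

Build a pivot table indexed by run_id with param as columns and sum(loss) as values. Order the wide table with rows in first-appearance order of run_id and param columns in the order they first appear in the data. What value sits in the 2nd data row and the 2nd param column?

158.85

With rows in first-appearance order of run_id, row 2 is run_id=run030. param columns in first-appearance order: dropout, width, lr, depth; column 2 is width.
Long rows with run_id=run030, param=width: 40.15 + 33.92 + 84.78 = 158.85.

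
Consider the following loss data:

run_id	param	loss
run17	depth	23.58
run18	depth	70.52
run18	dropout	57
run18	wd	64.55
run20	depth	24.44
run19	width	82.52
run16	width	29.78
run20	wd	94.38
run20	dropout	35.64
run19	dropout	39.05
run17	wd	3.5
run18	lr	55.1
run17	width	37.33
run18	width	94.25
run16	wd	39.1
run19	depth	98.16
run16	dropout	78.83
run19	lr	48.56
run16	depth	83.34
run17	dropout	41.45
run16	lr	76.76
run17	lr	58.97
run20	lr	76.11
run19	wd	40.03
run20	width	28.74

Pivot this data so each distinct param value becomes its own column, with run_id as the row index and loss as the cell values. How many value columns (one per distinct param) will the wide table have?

5

5 distinct param values: width, lr, wd, dropout, depth.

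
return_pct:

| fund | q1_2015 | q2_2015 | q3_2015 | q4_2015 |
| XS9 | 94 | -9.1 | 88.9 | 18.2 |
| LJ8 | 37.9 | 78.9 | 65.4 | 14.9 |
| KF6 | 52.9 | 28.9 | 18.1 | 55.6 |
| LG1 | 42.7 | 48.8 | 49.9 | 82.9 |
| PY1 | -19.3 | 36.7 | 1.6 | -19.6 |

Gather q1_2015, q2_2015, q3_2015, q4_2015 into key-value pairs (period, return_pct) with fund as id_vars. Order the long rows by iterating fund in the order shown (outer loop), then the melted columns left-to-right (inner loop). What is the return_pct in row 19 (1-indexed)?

1.6

20 rows total (5 × 4). Row 19: index ⌊(19-1)/4⌋ = 4 into fund → PY1; (19-1) mod 4 = 2 into the melted columns → q3_2015.
So row 19 is (PY1, q3_2015, 1.6); return_pct = 1.6.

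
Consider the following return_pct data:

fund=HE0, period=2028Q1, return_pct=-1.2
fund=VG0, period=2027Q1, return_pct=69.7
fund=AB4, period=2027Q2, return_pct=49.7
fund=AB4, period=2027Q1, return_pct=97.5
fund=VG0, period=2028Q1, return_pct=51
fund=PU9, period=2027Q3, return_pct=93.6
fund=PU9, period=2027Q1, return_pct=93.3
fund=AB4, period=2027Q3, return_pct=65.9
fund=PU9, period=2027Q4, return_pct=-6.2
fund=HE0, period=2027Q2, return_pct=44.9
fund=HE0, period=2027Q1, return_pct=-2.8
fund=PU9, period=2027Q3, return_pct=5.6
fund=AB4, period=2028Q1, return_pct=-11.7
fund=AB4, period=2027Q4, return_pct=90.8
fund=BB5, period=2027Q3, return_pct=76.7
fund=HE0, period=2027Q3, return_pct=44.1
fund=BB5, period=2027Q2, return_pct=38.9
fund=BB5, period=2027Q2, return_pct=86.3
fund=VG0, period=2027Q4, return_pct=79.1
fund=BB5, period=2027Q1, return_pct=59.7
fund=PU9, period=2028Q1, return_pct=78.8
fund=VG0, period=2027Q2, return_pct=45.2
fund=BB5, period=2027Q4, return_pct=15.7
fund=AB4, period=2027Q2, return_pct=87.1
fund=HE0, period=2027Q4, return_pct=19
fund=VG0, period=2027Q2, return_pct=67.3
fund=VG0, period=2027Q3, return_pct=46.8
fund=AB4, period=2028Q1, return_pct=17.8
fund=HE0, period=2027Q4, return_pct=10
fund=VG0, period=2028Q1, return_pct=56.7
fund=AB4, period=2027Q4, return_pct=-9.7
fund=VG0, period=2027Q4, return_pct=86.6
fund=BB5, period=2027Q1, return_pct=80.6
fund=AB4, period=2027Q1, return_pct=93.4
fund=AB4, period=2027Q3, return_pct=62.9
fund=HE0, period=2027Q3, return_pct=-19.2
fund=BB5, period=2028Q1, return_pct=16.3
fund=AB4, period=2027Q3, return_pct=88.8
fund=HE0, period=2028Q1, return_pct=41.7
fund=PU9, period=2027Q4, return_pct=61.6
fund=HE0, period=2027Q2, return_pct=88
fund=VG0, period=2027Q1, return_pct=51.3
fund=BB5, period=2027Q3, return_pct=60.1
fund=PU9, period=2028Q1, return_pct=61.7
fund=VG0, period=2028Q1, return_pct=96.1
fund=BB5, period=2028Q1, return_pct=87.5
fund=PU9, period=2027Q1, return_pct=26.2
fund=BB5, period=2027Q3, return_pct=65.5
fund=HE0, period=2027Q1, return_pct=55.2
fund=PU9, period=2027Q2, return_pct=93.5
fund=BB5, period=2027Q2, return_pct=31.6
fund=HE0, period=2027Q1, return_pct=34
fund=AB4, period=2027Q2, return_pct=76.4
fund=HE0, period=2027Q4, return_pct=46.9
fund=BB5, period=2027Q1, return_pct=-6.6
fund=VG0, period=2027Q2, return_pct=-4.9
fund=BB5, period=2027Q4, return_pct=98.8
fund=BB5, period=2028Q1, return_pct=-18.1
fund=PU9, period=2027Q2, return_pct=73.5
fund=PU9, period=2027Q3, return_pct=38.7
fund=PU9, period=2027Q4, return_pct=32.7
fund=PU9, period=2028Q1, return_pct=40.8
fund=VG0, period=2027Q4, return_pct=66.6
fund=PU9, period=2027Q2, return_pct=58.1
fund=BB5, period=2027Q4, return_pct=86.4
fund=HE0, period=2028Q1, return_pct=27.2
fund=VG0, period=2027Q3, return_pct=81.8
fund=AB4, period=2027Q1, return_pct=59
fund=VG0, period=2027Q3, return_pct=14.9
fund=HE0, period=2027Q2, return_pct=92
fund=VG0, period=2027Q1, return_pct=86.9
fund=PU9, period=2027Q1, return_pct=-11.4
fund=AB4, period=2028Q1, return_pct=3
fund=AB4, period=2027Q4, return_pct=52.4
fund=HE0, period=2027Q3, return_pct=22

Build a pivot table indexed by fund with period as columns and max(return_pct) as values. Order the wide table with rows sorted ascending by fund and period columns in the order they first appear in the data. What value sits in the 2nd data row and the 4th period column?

76.7

With rows sorted ascending by fund, row 2 is fund=BB5. period columns in first-appearance order: 2028Q1, 2027Q1, 2027Q2, 2027Q3, 2027Q4; column 4 is 2027Q3.
Long rows with fund=BB5, period=2027Q3: max(76.7, 60.1, 65.5) = 76.7.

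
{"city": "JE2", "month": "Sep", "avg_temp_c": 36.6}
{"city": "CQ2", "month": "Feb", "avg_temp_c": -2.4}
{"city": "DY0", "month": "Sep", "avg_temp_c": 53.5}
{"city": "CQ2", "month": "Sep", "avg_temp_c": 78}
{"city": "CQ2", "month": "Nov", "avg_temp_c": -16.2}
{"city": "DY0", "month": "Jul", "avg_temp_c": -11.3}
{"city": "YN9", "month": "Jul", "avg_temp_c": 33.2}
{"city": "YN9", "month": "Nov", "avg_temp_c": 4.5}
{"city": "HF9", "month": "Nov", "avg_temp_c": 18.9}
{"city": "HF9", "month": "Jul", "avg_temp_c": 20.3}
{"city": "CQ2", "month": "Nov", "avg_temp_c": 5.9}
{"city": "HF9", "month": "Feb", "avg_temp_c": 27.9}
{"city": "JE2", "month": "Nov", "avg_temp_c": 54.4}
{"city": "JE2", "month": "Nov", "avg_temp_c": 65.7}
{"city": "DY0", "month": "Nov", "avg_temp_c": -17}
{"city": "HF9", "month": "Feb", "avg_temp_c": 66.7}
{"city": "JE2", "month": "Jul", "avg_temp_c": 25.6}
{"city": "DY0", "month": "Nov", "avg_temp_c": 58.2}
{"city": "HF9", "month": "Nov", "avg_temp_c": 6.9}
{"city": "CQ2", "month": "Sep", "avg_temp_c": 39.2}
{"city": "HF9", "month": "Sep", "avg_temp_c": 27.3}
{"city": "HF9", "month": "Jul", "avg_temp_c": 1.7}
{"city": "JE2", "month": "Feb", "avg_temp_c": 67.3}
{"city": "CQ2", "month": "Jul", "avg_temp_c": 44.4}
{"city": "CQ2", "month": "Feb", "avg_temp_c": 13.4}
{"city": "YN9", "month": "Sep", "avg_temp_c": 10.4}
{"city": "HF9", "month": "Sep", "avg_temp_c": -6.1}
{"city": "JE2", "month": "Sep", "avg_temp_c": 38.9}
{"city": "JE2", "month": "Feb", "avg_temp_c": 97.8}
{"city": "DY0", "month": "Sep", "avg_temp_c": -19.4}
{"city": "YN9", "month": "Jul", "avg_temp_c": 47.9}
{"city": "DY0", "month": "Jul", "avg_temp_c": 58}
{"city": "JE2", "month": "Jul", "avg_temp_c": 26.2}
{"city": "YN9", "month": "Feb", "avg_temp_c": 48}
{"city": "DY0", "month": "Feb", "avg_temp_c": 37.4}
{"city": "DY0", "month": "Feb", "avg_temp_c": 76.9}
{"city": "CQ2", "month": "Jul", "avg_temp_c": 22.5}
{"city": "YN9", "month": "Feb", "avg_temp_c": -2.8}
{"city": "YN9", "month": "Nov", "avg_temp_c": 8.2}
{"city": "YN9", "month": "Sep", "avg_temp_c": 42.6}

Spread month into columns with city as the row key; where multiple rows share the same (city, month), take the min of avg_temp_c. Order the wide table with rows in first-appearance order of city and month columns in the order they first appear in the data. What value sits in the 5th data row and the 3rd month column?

6.9

With rows in first-appearance order of city, row 5 is city=HF9. month columns in first-appearance order: Sep, Feb, Nov, Jul; column 3 is Nov.
Long rows with city=HF9, month=Nov: min(18.9, 6.9) = 6.9.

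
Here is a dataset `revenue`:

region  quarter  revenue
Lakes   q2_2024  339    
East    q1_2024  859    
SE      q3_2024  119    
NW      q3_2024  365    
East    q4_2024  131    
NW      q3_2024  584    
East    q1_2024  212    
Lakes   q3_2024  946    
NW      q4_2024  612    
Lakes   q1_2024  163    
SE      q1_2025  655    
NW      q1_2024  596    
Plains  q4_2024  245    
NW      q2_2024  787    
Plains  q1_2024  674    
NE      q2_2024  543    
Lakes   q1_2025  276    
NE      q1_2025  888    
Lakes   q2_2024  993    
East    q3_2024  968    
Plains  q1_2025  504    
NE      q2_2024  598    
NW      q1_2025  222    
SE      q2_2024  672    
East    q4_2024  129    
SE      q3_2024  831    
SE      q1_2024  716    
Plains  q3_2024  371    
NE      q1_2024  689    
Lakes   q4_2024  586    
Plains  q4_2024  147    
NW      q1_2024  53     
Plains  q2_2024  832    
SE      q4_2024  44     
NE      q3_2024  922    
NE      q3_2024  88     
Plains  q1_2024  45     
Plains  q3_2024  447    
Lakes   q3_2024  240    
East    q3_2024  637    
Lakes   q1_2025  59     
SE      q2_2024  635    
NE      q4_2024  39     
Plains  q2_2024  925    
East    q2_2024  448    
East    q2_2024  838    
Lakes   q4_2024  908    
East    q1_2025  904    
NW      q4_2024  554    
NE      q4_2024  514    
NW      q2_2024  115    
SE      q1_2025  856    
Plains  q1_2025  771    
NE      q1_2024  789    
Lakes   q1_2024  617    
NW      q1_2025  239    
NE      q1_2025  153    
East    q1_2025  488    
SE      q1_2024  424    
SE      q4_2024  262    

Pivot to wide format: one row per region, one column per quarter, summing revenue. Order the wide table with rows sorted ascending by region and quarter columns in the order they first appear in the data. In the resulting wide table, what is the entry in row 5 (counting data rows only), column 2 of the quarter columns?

With rows sorted ascending by region, row 5 is region=Plains. quarter columns in first-appearance order: q2_2024, q1_2024, q3_2024, q4_2024, q1_2025; column 2 is q1_2024.
Long rows with region=Plains, quarter=q1_2024: 674 + 45 = 719.

719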